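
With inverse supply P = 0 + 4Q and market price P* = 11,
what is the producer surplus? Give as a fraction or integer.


Minimum supply price (at Q=0): P_min = 0
Quantity supplied at P* = 11:
Q* = (11 - 0)/4 = 11/4
PS = (1/2) * Q* * (P* - P_min)
PS = (1/2) * 11/4 * (11 - 0)
PS = (1/2) * 11/4 * 11 = 121/8

121/8


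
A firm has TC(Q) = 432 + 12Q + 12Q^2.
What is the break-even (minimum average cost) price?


AC(Q) = 432/Q + 12 + 12Q
To minimize: dAC/dQ = -432/Q^2 + 12 = 0
Q^2 = 432/12 = 36
Q* = 6
Min AC = 432/6 + 12 + 12*6
Min AC = 72 + 12 + 72 = 156

156


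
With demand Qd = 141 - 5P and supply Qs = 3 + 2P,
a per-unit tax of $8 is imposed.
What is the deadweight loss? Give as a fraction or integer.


Pre-tax equilibrium quantity: Q* = 297/7
Post-tax equilibrium quantity: Q_tax = 31
Reduction in quantity: Q* - Q_tax = 80/7
DWL = (1/2) * tax * (Q* - Q_tax)
DWL = (1/2) * 8 * 80/7 = 320/7

320/7


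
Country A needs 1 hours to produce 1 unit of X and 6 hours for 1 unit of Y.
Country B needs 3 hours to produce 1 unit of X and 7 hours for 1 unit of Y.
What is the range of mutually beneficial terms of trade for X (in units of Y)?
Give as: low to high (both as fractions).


Opportunity cost of X for Country A = hours_X / hours_Y = 1/6 = 1/6 units of Y
Opportunity cost of X for Country B = hours_X / hours_Y = 3/7 = 3/7 units of Y
Terms of trade must be between the two opportunity costs.
Range: 1/6 to 3/7

1/6 to 3/7


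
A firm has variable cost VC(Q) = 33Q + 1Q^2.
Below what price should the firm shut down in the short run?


AVC(Q) = VC(Q)/Q = 33 + 1Q
AVC is increasing in Q, so minimum AVC is at Q -> 0+.
Min AVC = 33
The firm should shut down if P < 33.

33


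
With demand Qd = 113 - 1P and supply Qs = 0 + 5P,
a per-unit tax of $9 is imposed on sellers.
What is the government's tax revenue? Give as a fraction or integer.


With tax on sellers, new supply: Qs' = 0 + 5(P - 9)
= 5P - 45
New equilibrium quantity:
Q_new = 260/3
Tax revenue = tax * Q_new = 9 * 260/3 = 780

780


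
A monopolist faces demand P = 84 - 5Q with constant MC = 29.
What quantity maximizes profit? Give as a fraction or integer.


TR = P*Q = (84 - 5Q)Q = 84Q - 5Q^2
MR = dTR/dQ = 84 - 10Q
Set MR = MC:
84 - 10Q = 29
55 = 10Q
Q* = 55/10 = 11/2

11/2


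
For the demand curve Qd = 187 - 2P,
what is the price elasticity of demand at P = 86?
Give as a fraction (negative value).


dQ/dP = -2
At P = 86: Q = 187 - 2*86 = 15
E = (dQ/dP)(P/Q) = (-2)(86/15) = -172/15

-172/15


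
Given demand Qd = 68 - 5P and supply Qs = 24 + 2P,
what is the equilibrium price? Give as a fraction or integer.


At equilibrium, Qd = Qs.
68 - 5P = 24 + 2P
68 - 24 = 5P + 2P
44 = 7P
P* = 44/7 = 44/7

44/7


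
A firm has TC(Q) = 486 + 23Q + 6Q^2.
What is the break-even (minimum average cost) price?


AC(Q) = 486/Q + 23 + 6Q
To minimize: dAC/dQ = -486/Q^2 + 6 = 0
Q^2 = 486/6 = 81
Q* = 9
Min AC = 486/9 + 23 + 6*9
Min AC = 54 + 23 + 54 = 131

131


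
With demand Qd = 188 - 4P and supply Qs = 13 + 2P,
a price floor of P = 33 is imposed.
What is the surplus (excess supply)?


At P = 33:
Qd = 188 - 4*33 = 56
Qs = 13 + 2*33 = 79
Surplus = Qs - Qd = 79 - 56 = 23

23


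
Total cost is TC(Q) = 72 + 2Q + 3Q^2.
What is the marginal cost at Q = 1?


MC = dTC/dQ = 2 + 2*3*Q
At Q = 1:
MC = 2 + 6*1
MC = 2 + 6 = 8

8


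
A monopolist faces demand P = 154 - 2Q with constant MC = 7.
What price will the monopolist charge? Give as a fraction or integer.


MR = 154 - 4Q
Set MR = MC: 154 - 4Q = 7
Q* = 147/4
Substitute into demand:
P* = 154 - 2*147/4 = 161/2

161/2


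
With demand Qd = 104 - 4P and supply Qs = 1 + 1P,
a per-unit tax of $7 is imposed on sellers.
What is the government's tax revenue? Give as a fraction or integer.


With tax on sellers, new supply: Qs' = 1 + 1(P - 7)
= 1P - 6
New equilibrium quantity:
Q_new = 16
Tax revenue = tax * Q_new = 7 * 16 = 112

112


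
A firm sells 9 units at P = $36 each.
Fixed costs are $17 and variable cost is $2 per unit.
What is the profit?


Total Revenue = P * Q = 36 * 9 = $324
Total Cost = FC + VC*Q = 17 + 2*9 = $35
Profit = TR - TC = 324 - 35 = $289

$289


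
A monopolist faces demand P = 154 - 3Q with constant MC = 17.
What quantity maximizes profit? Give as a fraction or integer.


TR = P*Q = (154 - 3Q)Q = 154Q - 3Q^2
MR = dTR/dQ = 154 - 6Q
Set MR = MC:
154 - 6Q = 17
137 = 6Q
Q* = 137/6 = 137/6

137/6


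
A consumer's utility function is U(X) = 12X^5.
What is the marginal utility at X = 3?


MU = dU/dX = 12*5*X^(5-1)
MU = 60*X^4
At X = 3:
MU = 60 * 3^4
MU = 60 * 81 = 4860

4860


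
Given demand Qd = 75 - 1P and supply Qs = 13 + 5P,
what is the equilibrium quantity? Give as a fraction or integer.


First find equilibrium price:
75 - 1P = 13 + 5P
P* = 62/6 = 31/3
Then substitute into demand:
Q* = 75 - 1 * 31/3 = 194/3

194/3


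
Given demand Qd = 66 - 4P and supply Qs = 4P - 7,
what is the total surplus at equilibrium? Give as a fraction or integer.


Find equilibrium: 66 - 4P = 4P - 7
66 + 7 = 8P
P* = 73/8 = 73/8
Q* = 4*73/8 - 7 = 59/2
Inverse demand: P = 33/2 - Q/4, so P_max = 33/2
Inverse supply: P = 7/4 + Q/4, so P_min = 7/4
CS = (1/2) * 59/2 * (33/2 - 73/8) = 3481/32
PS = (1/2) * 59/2 * (73/8 - 7/4) = 3481/32
TS = CS + PS = 3481/32 + 3481/32 = 3481/16

3481/16


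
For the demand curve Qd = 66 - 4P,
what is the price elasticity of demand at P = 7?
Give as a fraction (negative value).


dQ/dP = -4
At P = 7: Q = 66 - 4*7 = 38
E = (dQ/dP)(P/Q) = (-4)(7/38) = -14/19

-14/19


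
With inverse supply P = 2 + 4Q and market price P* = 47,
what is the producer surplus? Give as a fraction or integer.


Minimum supply price (at Q=0): P_min = 2
Quantity supplied at P* = 47:
Q* = (47 - 2)/4 = 45/4
PS = (1/2) * Q* * (P* - P_min)
PS = (1/2) * 45/4 * (47 - 2)
PS = (1/2) * 45/4 * 45 = 2025/8

2025/8


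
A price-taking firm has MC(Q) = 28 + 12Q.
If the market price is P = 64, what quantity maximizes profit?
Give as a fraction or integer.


In perfect competition, profit is maximized where P = MC.
64 = 28 + 12Q
36 = 12Q
Q* = 36/12 = 3

3


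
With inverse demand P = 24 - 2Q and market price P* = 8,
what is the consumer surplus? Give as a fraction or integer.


Maximum willingness to pay (at Q=0): P_max = 24
Quantity demanded at P* = 8:
Q* = (24 - 8)/2 = 8
CS = (1/2) * Q* * (P_max - P*)
CS = (1/2) * 8 * (24 - 8)
CS = (1/2) * 8 * 16 = 64

64


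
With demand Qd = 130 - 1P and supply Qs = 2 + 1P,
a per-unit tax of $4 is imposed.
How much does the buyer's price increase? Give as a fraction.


With a per-unit tax, the buyer's price increase depends on relative slopes.
Supply slope: d = 1, Demand slope: b = 1
Buyer's price increase = d * tax / (b + d)
= 1 * 4 / (1 + 1)
= 4 / 2 = 2

2


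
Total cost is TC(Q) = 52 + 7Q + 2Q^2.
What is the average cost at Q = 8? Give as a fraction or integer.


TC(8) = 52 + 7*8 + 2*8^2
TC(8) = 52 + 56 + 128 = 236
AC = TC/Q = 236/8 = 59/2

59/2


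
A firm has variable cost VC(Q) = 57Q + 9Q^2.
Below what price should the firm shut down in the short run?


AVC(Q) = VC(Q)/Q = 57 + 9Q
AVC is increasing in Q, so minimum AVC is at Q -> 0+.
Min AVC = 57
The firm should shut down if P < 57.

57


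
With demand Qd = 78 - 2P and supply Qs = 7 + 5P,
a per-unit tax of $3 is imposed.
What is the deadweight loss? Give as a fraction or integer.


Pre-tax equilibrium quantity: Q* = 404/7
Post-tax equilibrium quantity: Q_tax = 374/7
Reduction in quantity: Q* - Q_tax = 30/7
DWL = (1/2) * tax * (Q* - Q_tax)
DWL = (1/2) * 3 * 30/7 = 45/7

45/7


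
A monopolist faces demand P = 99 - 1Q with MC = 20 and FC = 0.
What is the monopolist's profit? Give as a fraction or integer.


MR = MC: 99 - 2Q = 20
Q* = 79/2
P* = 99 - 1*79/2 = 119/2
Profit = (P* - MC)*Q* - FC
= (119/2 - 20)*79/2 - 0
= 79/2*79/2 - 0
= 6241/4 - 0 = 6241/4

6241/4


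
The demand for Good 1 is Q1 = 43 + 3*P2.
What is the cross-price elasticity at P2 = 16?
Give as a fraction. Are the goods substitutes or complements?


dQ1/dP2 = 3
At P2 = 16: Q1 = 43 + 3*16 = 91
Exy = (dQ1/dP2)(P2/Q1) = 3 * 16 / 91 = 48/91
Since Exy > 0, the goods are substitutes.

48/91 (substitutes)


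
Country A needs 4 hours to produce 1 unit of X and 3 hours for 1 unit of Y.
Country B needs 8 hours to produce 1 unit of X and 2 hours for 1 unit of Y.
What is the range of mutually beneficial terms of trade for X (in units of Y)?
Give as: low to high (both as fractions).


Opportunity cost of X for Country A = hours_X / hours_Y = 4/3 = 4/3 units of Y
Opportunity cost of X for Country B = hours_X / hours_Y = 8/2 = 4 units of Y
Terms of trade must be between the two opportunity costs.
Range: 4/3 to 4

4/3 to 4


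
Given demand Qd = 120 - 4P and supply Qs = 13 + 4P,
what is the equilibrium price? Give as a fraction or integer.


At equilibrium, Qd = Qs.
120 - 4P = 13 + 4P
120 - 13 = 4P + 4P
107 = 8P
P* = 107/8 = 107/8

107/8


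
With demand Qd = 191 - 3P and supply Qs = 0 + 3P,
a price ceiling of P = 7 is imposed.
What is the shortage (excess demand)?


At P = 7:
Qd = 191 - 3*7 = 170
Qs = 0 + 3*7 = 21
Shortage = Qd - Qs = 170 - 21 = 149

149


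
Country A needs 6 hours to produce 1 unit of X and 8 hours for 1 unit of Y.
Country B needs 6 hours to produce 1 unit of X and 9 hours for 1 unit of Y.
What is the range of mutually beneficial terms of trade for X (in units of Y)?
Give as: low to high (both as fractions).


Opportunity cost of X for Country A = hours_X / hours_Y = 6/8 = 3/4 units of Y
Opportunity cost of X for Country B = hours_X / hours_Y = 6/9 = 2/3 units of Y
Terms of trade must be between the two opportunity costs.
Range: 2/3 to 3/4

2/3 to 3/4


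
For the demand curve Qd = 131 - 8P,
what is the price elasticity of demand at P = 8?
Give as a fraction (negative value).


dQ/dP = -8
At P = 8: Q = 131 - 8*8 = 67
E = (dQ/dP)(P/Q) = (-8)(8/67) = -64/67

-64/67


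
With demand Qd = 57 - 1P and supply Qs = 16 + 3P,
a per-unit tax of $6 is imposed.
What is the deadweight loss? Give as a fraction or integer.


Pre-tax equilibrium quantity: Q* = 187/4
Post-tax equilibrium quantity: Q_tax = 169/4
Reduction in quantity: Q* - Q_tax = 9/2
DWL = (1/2) * tax * (Q* - Q_tax)
DWL = (1/2) * 6 * 9/2 = 27/2

27/2


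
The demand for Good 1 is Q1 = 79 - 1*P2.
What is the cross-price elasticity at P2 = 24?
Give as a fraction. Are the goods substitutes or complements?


dQ1/dP2 = -1
At P2 = 24: Q1 = 79 - 1*24 = 55
Exy = (dQ1/dP2)(P2/Q1) = -1 * 24 / 55 = -24/55
Since Exy < 0, the goods are complements.

-24/55 (complements)


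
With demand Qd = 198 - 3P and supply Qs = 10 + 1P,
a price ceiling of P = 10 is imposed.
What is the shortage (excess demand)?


At P = 10:
Qd = 198 - 3*10 = 168
Qs = 10 + 1*10 = 20
Shortage = Qd - Qs = 168 - 20 = 148

148


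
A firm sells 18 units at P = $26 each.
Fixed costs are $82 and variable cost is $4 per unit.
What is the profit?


Total Revenue = P * Q = 26 * 18 = $468
Total Cost = FC + VC*Q = 82 + 4*18 = $154
Profit = TR - TC = 468 - 154 = $314

$314


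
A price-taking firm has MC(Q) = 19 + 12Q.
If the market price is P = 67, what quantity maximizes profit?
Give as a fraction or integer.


In perfect competition, profit is maximized where P = MC.
67 = 19 + 12Q
48 = 12Q
Q* = 48/12 = 4

4


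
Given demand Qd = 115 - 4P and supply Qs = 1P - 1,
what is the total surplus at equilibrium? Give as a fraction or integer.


Find equilibrium: 115 - 4P = 1P - 1
115 + 1 = 5P
P* = 116/5 = 116/5
Q* = 1*116/5 - 1 = 111/5
Inverse demand: P = 115/4 - Q/4, so P_max = 115/4
Inverse supply: P = 1 + Q/1, so P_min = 1
CS = (1/2) * 111/5 * (115/4 - 116/5) = 12321/200
PS = (1/2) * 111/5 * (116/5 - 1) = 12321/50
TS = CS + PS = 12321/200 + 12321/50 = 12321/40

12321/40


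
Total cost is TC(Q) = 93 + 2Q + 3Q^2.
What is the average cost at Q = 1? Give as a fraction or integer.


TC(1) = 93 + 2*1 + 3*1^2
TC(1) = 93 + 2 + 3 = 98
AC = TC/Q = 98/1 = 98

98


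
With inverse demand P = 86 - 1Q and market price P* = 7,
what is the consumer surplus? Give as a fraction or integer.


Maximum willingness to pay (at Q=0): P_max = 86
Quantity demanded at P* = 7:
Q* = (86 - 7)/1 = 79
CS = (1/2) * Q* * (P_max - P*)
CS = (1/2) * 79 * (86 - 7)
CS = (1/2) * 79 * 79 = 6241/2

6241/2


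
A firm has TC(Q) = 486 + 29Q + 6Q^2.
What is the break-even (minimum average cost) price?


AC(Q) = 486/Q + 29 + 6Q
To minimize: dAC/dQ = -486/Q^2 + 6 = 0
Q^2 = 486/6 = 81
Q* = 9
Min AC = 486/9 + 29 + 6*9
Min AC = 54 + 29 + 54 = 137

137


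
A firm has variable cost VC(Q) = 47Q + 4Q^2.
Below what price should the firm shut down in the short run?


AVC(Q) = VC(Q)/Q = 47 + 4Q
AVC is increasing in Q, so minimum AVC is at Q -> 0+.
Min AVC = 47
The firm should shut down if P < 47.

47


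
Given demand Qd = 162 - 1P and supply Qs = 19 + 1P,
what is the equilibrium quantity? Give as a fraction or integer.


First find equilibrium price:
162 - 1P = 19 + 1P
P* = 143/2 = 143/2
Then substitute into demand:
Q* = 162 - 1 * 143/2 = 181/2

181/2


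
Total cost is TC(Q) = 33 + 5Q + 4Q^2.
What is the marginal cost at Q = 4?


MC = dTC/dQ = 5 + 2*4*Q
At Q = 4:
MC = 5 + 8*4
MC = 5 + 32 = 37

37


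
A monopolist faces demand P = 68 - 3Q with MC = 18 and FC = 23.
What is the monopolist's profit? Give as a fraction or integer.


MR = MC: 68 - 6Q = 18
Q* = 25/3
P* = 68 - 3*25/3 = 43
Profit = (P* - MC)*Q* - FC
= (43 - 18)*25/3 - 23
= 25*25/3 - 23
= 625/3 - 23 = 556/3

556/3


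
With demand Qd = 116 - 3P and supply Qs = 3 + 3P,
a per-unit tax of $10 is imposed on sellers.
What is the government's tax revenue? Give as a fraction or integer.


With tax on sellers, new supply: Qs' = 3 + 3(P - 10)
= 3P - 27
New equilibrium quantity:
Q_new = 89/2
Tax revenue = tax * Q_new = 10 * 89/2 = 445

445


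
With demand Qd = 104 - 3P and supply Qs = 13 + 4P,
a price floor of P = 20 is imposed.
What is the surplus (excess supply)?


At P = 20:
Qd = 104 - 3*20 = 44
Qs = 13 + 4*20 = 93
Surplus = Qs - Qd = 93 - 44 = 49

49


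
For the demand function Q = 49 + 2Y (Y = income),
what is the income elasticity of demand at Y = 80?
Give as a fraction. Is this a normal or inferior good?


dQ/dY = 2
At Y = 80: Q = 49 + 2*80 = 209
Ey = (dQ/dY)(Y/Q) = 2 * 80 / 209 = 160/209
Since Ey > 0, this is a normal good.

160/209 (normal good)


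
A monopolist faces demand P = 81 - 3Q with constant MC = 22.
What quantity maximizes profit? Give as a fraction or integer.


TR = P*Q = (81 - 3Q)Q = 81Q - 3Q^2
MR = dTR/dQ = 81 - 6Q
Set MR = MC:
81 - 6Q = 22
59 = 6Q
Q* = 59/6 = 59/6

59/6


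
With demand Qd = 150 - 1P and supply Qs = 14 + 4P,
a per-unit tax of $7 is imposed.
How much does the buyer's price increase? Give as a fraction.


With a per-unit tax, the buyer's price increase depends on relative slopes.
Supply slope: d = 4, Demand slope: b = 1
Buyer's price increase = d * tax / (b + d)
= 4 * 7 / (1 + 4)
= 28 / 5 = 28/5

28/5


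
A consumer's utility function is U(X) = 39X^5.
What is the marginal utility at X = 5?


MU = dU/dX = 39*5*X^(5-1)
MU = 195*X^4
At X = 5:
MU = 195 * 5^4
MU = 195 * 625 = 121875

121875


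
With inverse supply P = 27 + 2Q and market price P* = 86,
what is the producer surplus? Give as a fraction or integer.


Minimum supply price (at Q=0): P_min = 27
Quantity supplied at P* = 86:
Q* = (86 - 27)/2 = 59/2
PS = (1/2) * Q* * (P* - P_min)
PS = (1/2) * 59/2 * (86 - 27)
PS = (1/2) * 59/2 * 59 = 3481/4

3481/4


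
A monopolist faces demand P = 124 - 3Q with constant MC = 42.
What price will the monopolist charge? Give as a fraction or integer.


MR = 124 - 6Q
Set MR = MC: 124 - 6Q = 42
Q* = 41/3
Substitute into demand:
P* = 124 - 3*41/3 = 83

83


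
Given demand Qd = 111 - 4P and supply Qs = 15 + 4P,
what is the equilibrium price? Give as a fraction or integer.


At equilibrium, Qd = Qs.
111 - 4P = 15 + 4P
111 - 15 = 4P + 4P
96 = 8P
P* = 96/8 = 12

12


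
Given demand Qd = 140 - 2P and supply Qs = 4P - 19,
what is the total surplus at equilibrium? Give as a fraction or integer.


Find equilibrium: 140 - 2P = 4P - 19
140 + 19 = 6P
P* = 159/6 = 53/2
Q* = 4*53/2 - 19 = 87
Inverse demand: P = 70 - Q/2, so P_max = 70
Inverse supply: P = 19/4 + Q/4, so P_min = 19/4
CS = (1/2) * 87 * (70 - 53/2) = 7569/4
PS = (1/2) * 87 * (53/2 - 19/4) = 7569/8
TS = CS + PS = 7569/4 + 7569/8 = 22707/8

22707/8


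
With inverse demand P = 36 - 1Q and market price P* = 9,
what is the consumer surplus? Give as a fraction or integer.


Maximum willingness to pay (at Q=0): P_max = 36
Quantity demanded at P* = 9:
Q* = (36 - 9)/1 = 27
CS = (1/2) * Q* * (P_max - P*)
CS = (1/2) * 27 * (36 - 9)
CS = (1/2) * 27 * 27 = 729/2

729/2


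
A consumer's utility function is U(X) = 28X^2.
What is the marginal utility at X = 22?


MU = dU/dX = 28*2*X^(2-1)
MU = 56*X^1
At X = 22:
MU = 56 * 22^1
MU = 56 * 22 = 1232

1232


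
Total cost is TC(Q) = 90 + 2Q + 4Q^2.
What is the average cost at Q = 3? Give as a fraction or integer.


TC(3) = 90 + 2*3 + 4*3^2
TC(3) = 90 + 6 + 36 = 132
AC = TC/Q = 132/3 = 44

44


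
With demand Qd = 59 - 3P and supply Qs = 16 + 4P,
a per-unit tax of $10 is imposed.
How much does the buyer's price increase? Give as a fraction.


With a per-unit tax, the buyer's price increase depends on relative slopes.
Supply slope: d = 4, Demand slope: b = 3
Buyer's price increase = d * tax / (b + d)
= 4 * 10 / (3 + 4)
= 40 / 7 = 40/7

40/7


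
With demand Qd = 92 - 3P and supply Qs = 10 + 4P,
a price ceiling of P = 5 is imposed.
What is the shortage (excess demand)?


At P = 5:
Qd = 92 - 3*5 = 77
Qs = 10 + 4*5 = 30
Shortage = Qd - Qs = 77 - 30 = 47

47


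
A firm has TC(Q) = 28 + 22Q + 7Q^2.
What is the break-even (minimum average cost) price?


AC(Q) = 28/Q + 22 + 7Q
To minimize: dAC/dQ = -28/Q^2 + 7 = 0
Q^2 = 28/7 = 4
Q* = 2
Min AC = 28/2 + 22 + 7*2
Min AC = 14 + 22 + 14 = 50

50


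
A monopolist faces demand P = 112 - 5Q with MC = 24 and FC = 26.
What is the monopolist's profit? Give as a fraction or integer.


MR = MC: 112 - 10Q = 24
Q* = 44/5
P* = 112 - 5*44/5 = 68
Profit = (P* - MC)*Q* - FC
= (68 - 24)*44/5 - 26
= 44*44/5 - 26
= 1936/5 - 26 = 1806/5

1806/5


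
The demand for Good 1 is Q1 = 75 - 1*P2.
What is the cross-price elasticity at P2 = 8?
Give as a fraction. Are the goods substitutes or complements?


dQ1/dP2 = -1
At P2 = 8: Q1 = 75 - 1*8 = 67
Exy = (dQ1/dP2)(P2/Q1) = -1 * 8 / 67 = -8/67
Since Exy < 0, the goods are complements.

-8/67 (complements)


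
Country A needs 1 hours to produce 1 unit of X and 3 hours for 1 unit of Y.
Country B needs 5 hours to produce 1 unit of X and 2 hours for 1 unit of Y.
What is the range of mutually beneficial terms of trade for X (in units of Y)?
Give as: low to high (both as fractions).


Opportunity cost of X for Country A = hours_X / hours_Y = 1/3 = 1/3 units of Y
Opportunity cost of X for Country B = hours_X / hours_Y = 5/2 = 5/2 units of Y
Terms of trade must be between the two opportunity costs.
Range: 1/3 to 5/2

1/3 to 5/2


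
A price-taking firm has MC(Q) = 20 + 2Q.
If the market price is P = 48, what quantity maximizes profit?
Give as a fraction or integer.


In perfect competition, profit is maximized where P = MC.
48 = 20 + 2Q
28 = 2Q
Q* = 28/2 = 14

14


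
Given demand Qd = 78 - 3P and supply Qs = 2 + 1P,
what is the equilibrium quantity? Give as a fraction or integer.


First find equilibrium price:
78 - 3P = 2 + 1P
P* = 76/4 = 19
Then substitute into demand:
Q* = 78 - 3 * 19 = 21

21


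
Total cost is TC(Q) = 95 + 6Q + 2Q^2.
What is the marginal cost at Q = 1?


MC = dTC/dQ = 6 + 2*2*Q
At Q = 1:
MC = 6 + 4*1
MC = 6 + 4 = 10

10


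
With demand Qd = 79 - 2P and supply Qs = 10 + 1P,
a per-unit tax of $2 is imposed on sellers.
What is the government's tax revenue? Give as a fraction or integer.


With tax on sellers, new supply: Qs' = 10 + 1(P - 2)
= 8 + 1P
New equilibrium quantity:
Q_new = 95/3
Tax revenue = tax * Q_new = 2 * 95/3 = 190/3

190/3


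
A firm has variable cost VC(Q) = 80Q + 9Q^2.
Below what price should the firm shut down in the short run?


AVC(Q) = VC(Q)/Q = 80 + 9Q
AVC is increasing in Q, so minimum AVC is at Q -> 0+.
Min AVC = 80
The firm should shut down if P < 80.

80


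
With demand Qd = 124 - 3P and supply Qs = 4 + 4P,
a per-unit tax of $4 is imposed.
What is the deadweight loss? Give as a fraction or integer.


Pre-tax equilibrium quantity: Q* = 508/7
Post-tax equilibrium quantity: Q_tax = 460/7
Reduction in quantity: Q* - Q_tax = 48/7
DWL = (1/2) * tax * (Q* - Q_tax)
DWL = (1/2) * 4 * 48/7 = 96/7

96/7


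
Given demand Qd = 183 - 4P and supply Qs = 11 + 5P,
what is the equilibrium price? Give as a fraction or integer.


At equilibrium, Qd = Qs.
183 - 4P = 11 + 5P
183 - 11 = 4P + 5P
172 = 9P
P* = 172/9 = 172/9

172/9


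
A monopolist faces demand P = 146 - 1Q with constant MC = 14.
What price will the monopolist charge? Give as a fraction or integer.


MR = 146 - 2Q
Set MR = MC: 146 - 2Q = 14
Q* = 66
Substitute into demand:
P* = 146 - 1*66 = 80

80


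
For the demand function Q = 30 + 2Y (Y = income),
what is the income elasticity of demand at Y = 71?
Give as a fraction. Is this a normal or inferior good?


dQ/dY = 2
At Y = 71: Q = 30 + 2*71 = 172
Ey = (dQ/dY)(Y/Q) = 2 * 71 / 172 = 71/86
Since Ey > 0, this is a normal good.

71/86 (normal good)


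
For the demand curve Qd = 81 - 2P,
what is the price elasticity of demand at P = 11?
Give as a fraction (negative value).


dQ/dP = -2
At P = 11: Q = 81 - 2*11 = 59
E = (dQ/dP)(P/Q) = (-2)(11/59) = -22/59

-22/59


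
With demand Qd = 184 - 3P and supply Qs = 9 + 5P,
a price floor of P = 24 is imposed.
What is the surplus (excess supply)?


At P = 24:
Qd = 184 - 3*24 = 112
Qs = 9 + 5*24 = 129
Surplus = Qs - Qd = 129 - 112 = 17

17


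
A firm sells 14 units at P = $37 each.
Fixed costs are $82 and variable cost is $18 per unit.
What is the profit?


Total Revenue = P * Q = 37 * 14 = $518
Total Cost = FC + VC*Q = 82 + 18*14 = $334
Profit = TR - TC = 518 - 334 = $184

$184


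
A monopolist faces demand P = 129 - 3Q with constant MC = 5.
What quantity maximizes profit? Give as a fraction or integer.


TR = P*Q = (129 - 3Q)Q = 129Q - 3Q^2
MR = dTR/dQ = 129 - 6Q
Set MR = MC:
129 - 6Q = 5
124 = 6Q
Q* = 124/6 = 62/3

62/3


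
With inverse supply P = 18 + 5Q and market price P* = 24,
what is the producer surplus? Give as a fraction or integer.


Minimum supply price (at Q=0): P_min = 18
Quantity supplied at P* = 24:
Q* = (24 - 18)/5 = 6/5
PS = (1/2) * Q* * (P* - P_min)
PS = (1/2) * 6/5 * (24 - 18)
PS = (1/2) * 6/5 * 6 = 18/5

18/5


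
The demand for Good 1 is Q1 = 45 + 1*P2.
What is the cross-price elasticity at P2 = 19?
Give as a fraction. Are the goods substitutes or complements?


dQ1/dP2 = 1
At P2 = 19: Q1 = 45 + 1*19 = 64
Exy = (dQ1/dP2)(P2/Q1) = 1 * 19 / 64 = 19/64
Since Exy > 0, the goods are substitutes.

19/64 (substitutes)


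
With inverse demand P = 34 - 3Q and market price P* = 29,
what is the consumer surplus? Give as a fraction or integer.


Maximum willingness to pay (at Q=0): P_max = 34
Quantity demanded at P* = 29:
Q* = (34 - 29)/3 = 5/3
CS = (1/2) * Q* * (P_max - P*)
CS = (1/2) * 5/3 * (34 - 29)
CS = (1/2) * 5/3 * 5 = 25/6

25/6


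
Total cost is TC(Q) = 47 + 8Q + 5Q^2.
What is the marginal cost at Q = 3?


MC = dTC/dQ = 8 + 2*5*Q
At Q = 3:
MC = 8 + 10*3
MC = 8 + 30 = 38

38


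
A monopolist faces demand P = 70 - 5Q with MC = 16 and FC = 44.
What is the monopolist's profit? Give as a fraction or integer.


MR = MC: 70 - 10Q = 16
Q* = 27/5
P* = 70 - 5*27/5 = 43
Profit = (P* - MC)*Q* - FC
= (43 - 16)*27/5 - 44
= 27*27/5 - 44
= 729/5 - 44 = 509/5

509/5


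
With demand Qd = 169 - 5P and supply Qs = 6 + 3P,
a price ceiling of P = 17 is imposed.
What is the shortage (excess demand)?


At P = 17:
Qd = 169 - 5*17 = 84
Qs = 6 + 3*17 = 57
Shortage = Qd - Qs = 84 - 57 = 27

27


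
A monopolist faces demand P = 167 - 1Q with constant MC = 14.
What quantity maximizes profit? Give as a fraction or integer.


TR = P*Q = (167 - 1Q)Q = 167Q - 1Q^2
MR = dTR/dQ = 167 - 2Q
Set MR = MC:
167 - 2Q = 14
153 = 2Q
Q* = 153/2 = 153/2

153/2


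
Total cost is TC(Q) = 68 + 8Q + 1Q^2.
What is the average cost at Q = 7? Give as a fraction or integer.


TC(7) = 68 + 8*7 + 1*7^2
TC(7) = 68 + 56 + 49 = 173
AC = TC/Q = 173/7 = 173/7

173/7


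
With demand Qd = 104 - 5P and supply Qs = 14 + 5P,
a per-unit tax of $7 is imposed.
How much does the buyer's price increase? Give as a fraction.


With a per-unit tax, the buyer's price increase depends on relative slopes.
Supply slope: d = 5, Demand slope: b = 5
Buyer's price increase = d * tax / (b + d)
= 5 * 7 / (5 + 5)
= 35 / 10 = 7/2

7/2


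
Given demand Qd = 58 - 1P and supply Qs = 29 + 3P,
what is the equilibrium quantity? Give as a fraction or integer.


First find equilibrium price:
58 - 1P = 29 + 3P
P* = 29/4 = 29/4
Then substitute into demand:
Q* = 58 - 1 * 29/4 = 203/4

203/4


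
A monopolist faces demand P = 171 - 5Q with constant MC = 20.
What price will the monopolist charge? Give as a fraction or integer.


MR = 171 - 10Q
Set MR = MC: 171 - 10Q = 20
Q* = 151/10
Substitute into demand:
P* = 171 - 5*151/10 = 191/2

191/2


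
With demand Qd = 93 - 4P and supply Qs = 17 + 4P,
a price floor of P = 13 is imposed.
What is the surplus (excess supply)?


At P = 13:
Qd = 93 - 4*13 = 41
Qs = 17 + 4*13 = 69
Surplus = Qs - Qd = 69 - 41 = 28

28


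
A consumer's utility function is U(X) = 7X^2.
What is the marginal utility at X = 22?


MU = dU/dX = 7*2*X^(2-1)
MU = 14*X^1
At X = 22:
MU = 14 * 22^1
MU = 14 * 22 = 308

308


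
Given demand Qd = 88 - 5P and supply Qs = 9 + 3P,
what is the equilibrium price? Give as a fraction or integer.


At equilibrium, Qd = Qs.
88 - 5P = 9 + 3P
88 - 9 = 5P + 3P
79 = 8P
P* = 79/8 = 79/8

79/8


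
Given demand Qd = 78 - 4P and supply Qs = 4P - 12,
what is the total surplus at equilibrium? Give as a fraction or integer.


Find equilibrium: 78 - 4P = 4P - 12
78 + 12 = 8P
P* = 90/8 = 45/4
Q* = 4*45/4 - 12 = 33
Inverse demand: P = 39/2 - Q/4, so P_max = 39/2
Inverse supply: P = 3 + Q/4, so P_min = 3
CS = (1/2) * 33 * (39/2 - 45/4) = 1089/8
PS = (1/2) * 33 * (45/4 - 3) = 1089/8
TS = CS + PS = 1089/8 + 1089/8 = 1089/4

1089/4


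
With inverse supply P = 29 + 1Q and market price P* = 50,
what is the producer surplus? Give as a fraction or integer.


Minimum supply price (at Q=0): P_min = 29
Quantity supplied at P* = 50:
Q* = (50 - 29)/1 = 21
PS = (1/2) * Q* * (P* - P_min)
PS = (1/2) * 21 * (50 - 29)
PS = (1/2) * 21 * 21 = 441/2

441/2


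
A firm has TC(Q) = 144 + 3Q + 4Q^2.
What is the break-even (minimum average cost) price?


AC(Q) = 144/Q + 3 + 4Q
To minimize: dAC/dQ = -144/Q^2 + 4 = 0
Q^2 = 144/4 = 36
Q* = 6
Min AC = 144/6 + 3 + 4*6
Min AC = 24 + 3 + 24 = 51

51


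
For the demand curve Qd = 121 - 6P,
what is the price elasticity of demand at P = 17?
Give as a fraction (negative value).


dQ/dP = -6
At P = 17: Q = 121 - 6*17 = 19
E = (dQ/dP)(P/Q) = (-6)(17/19) = -102/19

-102/19


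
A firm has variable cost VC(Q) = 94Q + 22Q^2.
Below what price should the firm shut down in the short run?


AVC(Q) = VC(Q)/Q = 94 + 22Q
AVC is increasing in Q, so minimum AVC is at Q -> 0+.
Min AVC = 94
The firm should shut down if P < 94.

94


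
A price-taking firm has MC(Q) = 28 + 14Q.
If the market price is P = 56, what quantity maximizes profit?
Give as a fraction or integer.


In perfect competition, profit is maximized where P = MC.
56 = 28 + 14Q
28 = 14Q
Q* = 28/14 = 2

2


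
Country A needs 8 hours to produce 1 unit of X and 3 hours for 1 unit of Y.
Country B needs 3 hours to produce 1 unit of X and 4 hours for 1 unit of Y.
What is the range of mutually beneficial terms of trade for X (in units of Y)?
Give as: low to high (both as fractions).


Opportunity cost of X for Country A = hours_X / hours_Y = 8/3 = 8/3 units of Y
Opportunity cost of X for Country B = hours_X / hours_Y = 3/4 = 3/4 units of Y
Terms of trade must be between the two opportunity costs.
Range: 3/4 to 8/3

3/4 to 8/3


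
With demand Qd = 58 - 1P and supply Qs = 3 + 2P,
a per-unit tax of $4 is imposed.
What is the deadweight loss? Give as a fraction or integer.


Pre-tax equilibrium quantity: Q* = 119/3
Post-tax equilibrium quantity: Q_tax = 37
Reduction in quantity: Q* - Q_tax = 8/3
DWL = (1/2) * tax * (Q* - Q_tax)
DWL = (1/2) * 4 * 8/3 = 16/3

16/3


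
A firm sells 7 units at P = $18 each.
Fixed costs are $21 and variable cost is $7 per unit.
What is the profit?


Total Revenue = P * Q = 18 * 7 = $126
Total Cost = FC + VC*Q = 21 + 7*7 = $70
Profit = TR - TC = 126 - 70 = $56

$56


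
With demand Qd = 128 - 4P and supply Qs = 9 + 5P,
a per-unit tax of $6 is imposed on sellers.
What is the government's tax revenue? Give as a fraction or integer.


With tax on sellers, new supply: Qs' = 9 + 5(P - 6)
= 5P - 21
New equilibrium quantity:
Q_new = 556/9
Tax revenue = tax * Q_new = 6 * 556/9 = 1112/3

1112/3


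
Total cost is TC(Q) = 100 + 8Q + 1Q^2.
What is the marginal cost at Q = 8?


MC = dTC/dQ = 8 + 2*1*Q
At Q = 8:
MC = 8 + 2*8
MC = 8 + 16 = 24

24


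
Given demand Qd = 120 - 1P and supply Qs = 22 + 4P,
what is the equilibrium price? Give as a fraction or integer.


At equilibrium, Qd = Qs.
120 - 1P = 22 + 4P
120 - 22 = 1P + 4P
98 = 5P
P* = 98/5 = 98/5

98/5


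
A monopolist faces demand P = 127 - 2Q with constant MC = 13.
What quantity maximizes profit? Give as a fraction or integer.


TR = P*Q = (127 - 2Q)Q = 127Q - 2Q^2
MR = dTR/dQ = 127 - 4Q
Set MR = MC:
127 - 4Q = 13
114 = 4Q
Q* = 114/4 = 57/2

57/2


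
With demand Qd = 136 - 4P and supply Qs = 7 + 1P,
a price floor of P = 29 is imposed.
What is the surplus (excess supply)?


At P = 29:
Qd = 136 - 4*29 = 20
Qs = 7 + 1*29 = 36
Surplus = Qs - Qd = 36 - 20 = 16

16


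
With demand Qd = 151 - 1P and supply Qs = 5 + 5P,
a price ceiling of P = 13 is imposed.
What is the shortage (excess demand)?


At P = 13:
Qd = 151 - 1*13 = 138
Qs = 5 + 5*13 = 70
Shortage = Qd - Qs = 138 - 70 = 68

68


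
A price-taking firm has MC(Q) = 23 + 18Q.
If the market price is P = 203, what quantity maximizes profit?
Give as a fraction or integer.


In perfect competition, profit is maximized where P = MC.
203 = 23 + 18Q
180 = 18Q
Q* = 180/18 = 10

10


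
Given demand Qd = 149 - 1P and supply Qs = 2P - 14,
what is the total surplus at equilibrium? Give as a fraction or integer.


Find equilibrium: 149 - 1P = 2P - 14
149 + 14 = 3P
P* = 163/3 = 163/3
Q* = 2*163/3 - 14 = 284/3
Inverse demand: P = 149 - Q/1, so P_max = 149
Inverse supply: P = 7 + Q/2, so P_min = 7
CS = (1/2) * 284/3 * (149 - 163/3) = 40328/9
PS = (1/2) * 284/3 * (163/3 - 7) = 20164/9
TS = CS + PS = 40328/9 + 20164/9 = 20164/3

20164/3


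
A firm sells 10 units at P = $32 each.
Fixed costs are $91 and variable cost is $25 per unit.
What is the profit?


Total Revenue = P * Q = 32 * 10 = $320
Total Cost = FC + VC*Q = 91 + 25*10 = $341
Profit = TR - TC = 320 - 341 = $-21

$-21


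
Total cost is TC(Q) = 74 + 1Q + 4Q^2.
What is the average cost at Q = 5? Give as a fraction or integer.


TC(5) = 74 + 1*5 + 4*5^2
TC(5) = 74 + 5 + 100 = 179
AC = TC/Q = 179/5 = 179/5

179/5


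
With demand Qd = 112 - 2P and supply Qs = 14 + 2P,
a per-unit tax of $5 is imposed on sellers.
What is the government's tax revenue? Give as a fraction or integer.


With tax on sellers, new supply: Qs' = 14 + 2(P - 5)
= 4 + 2P
New equilibrium quantity:
Q_new = 58
Tax revenue = tax * Q_new = 5 * 58 = 290

290


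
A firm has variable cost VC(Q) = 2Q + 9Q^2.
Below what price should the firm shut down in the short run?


AVC(Q) = VC(Q)/Q = 2 + 9Q
AVC is increasing in Q, so minimum AVC is at Q -> 0+.
Min AVC = 2
The firm should shut down if P < 2.

2


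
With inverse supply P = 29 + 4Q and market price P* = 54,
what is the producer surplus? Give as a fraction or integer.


Minimum supply price (at Q=0): P_min = 29
Quantity supplied at P* = 54:
Q* = (54 - 29)/4 = 25/4
PS = (1/2) * Q* * (P* - P_min)
PS = (1/2) * 25/4 * (54 - 29)
PS = (1/2) * 25/4 * 25 = 625/8

625/8


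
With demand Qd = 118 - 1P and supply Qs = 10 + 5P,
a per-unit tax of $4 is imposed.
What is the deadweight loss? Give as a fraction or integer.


Pre-tax equilibrium quantity: Q* = 100
Post-tax equilibrium quantity: Q_tax = 290/3
Reduction in quantity: Q* - Q_tax = 10/3
DWL = (1/2) * tax * (Q* - Q_tax)
DWL = (1/2) * 4 * 10/3 = 20/3

20/3


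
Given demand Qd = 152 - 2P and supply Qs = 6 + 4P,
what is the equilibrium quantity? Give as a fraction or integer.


First find equilibrium price:
152 - 2P = 6 + 4P
P* = 146/6 = 73/3
Then substitute into demand:
Q* = 152 - 2 * 73/3 = 310/3

310/3


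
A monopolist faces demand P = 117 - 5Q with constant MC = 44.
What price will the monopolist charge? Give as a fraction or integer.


MR = 117 - 10Q
Set MR = MC: 117 - 10Q = 44
Q* = 73/10
Substitute into demand:
P* = 117 - 5*73/10 = 161/2

161/2


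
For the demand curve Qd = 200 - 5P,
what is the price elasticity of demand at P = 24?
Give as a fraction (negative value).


dQ/dP = -5
At P = 24: Q = 200 - 5*24 = 80
E = (dQ/dP)(P/Q) = (-5)(24/80) = -3/2

-3/2


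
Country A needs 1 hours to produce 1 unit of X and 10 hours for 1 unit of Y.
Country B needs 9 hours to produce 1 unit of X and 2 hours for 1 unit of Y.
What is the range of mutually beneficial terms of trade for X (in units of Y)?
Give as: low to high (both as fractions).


Opportunity cost of X for Country A = hours_X / hours_Y = 1/10 = 1/10 units of Y
Opportunity cost of X for Country B = hours_X / hours_Y = 9/2 = 9/2 units of Y
Terms of trade must be between the two opportunity costs.
Range: 1/10 to 9/2

1/10 to 9/2


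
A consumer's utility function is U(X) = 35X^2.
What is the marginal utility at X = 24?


MU = dU/dX = 35*2*X^(2-1)
MU = 70*X^1
At X = 24:
MU = 70 * 24^1
MU = 70 * 24 = 1680

1680


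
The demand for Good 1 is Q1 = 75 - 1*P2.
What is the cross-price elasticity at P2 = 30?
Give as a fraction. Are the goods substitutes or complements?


dQ1/dP2 = -1
At P2 = 30: Q1 = 75 - 1*30 = 45
Exy = (dQ1/dP2)(P2/Q1) = -1 * 30 / 45 = -2/3
Since Exy < 0, the goods are complements.

-2/3 (complements)


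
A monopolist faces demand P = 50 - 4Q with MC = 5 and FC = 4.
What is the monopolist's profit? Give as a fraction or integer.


MR = MC: 50 - 8Q = 5
Q* = 45/8
P* = 50 - 4*45/8 = 55/2
Profit = (P* - MC)*Q* - FC
= (55/2 - 5)*45/8 - 4
= 45/2*45/8 - 4
= 2025/16 - 4 = 1961/16

1961/16


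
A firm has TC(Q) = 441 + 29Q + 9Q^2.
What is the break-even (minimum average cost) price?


AC(Q) = 441/Q + 29 + 9Q
To minimize: dAC/dQ = -441/Q^2 + 9 = 0
Q^2 = 441/9 = 49
Q* = 7
Min AC = 441/7 + 29 + 9*7
Min AC = 63 + 29 + 63 = 155

155


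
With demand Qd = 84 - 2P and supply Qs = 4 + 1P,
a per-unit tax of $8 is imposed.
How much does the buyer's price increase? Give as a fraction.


With a per-unit tax, the buyer's price increase depends on relative slopes.
Supply slope: d = 1, Demand slope: b = 2
Buyer's price increase = d * tax / (b + d)
= 1 * 8 / (2 + 1)
= 8 / 3 = 8/3

8/3


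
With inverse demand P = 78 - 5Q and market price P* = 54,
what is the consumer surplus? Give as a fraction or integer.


Maximum willingness to pay (at Q=0): P_max = 78
Quantity demanded at P* = 54:
Q* = (78 - 54)/5 = 24/5
CS = (1/2) * Q* * (P_max - P*)
CS = (1/2) * 24/5 * (78 - 54)
CS = (1/2) * 24/5 * 24 = 288/5

288/5


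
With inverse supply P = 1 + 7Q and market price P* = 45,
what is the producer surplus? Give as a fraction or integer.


Minimum supply price (at Q=0): P_min = 1
Quantity supplied at P* = 45:
Q* = (45 - 1)/7 = 44/7
PS = (1/2) * Q* * (P* - P_min)
PS = (1/2) * 44/7 * (45 - 1)
PS = (1/2) * 44/7 * 44 = 968/7

968/7


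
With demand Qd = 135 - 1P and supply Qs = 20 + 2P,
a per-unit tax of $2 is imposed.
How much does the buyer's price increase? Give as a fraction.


With a per-unit tax, the buyer's price increase depends on relative slopes.
Supply slope: d = 2, Demand slope: b = 1
Buyer's price increase = d * tax / (b + d)
= 2 * 2 / (1 + 2)
= 4 / 3 = 4/3

4/3


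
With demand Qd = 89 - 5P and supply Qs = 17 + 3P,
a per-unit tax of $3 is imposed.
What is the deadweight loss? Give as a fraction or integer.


Pre-tax equilibrium quantity: Q* = 44
Post-tax equilibrium quantity: Q_tax = 307/8
Reduction in quantity: Q* - Q_tax = 45/8
DWL = (1/2) * tax * (Q* - Q_tax)
DWL = (1/2) * 3 * 45/8 = 135/16

135/16


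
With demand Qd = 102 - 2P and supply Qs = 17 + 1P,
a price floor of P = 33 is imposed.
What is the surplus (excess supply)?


At P = 33:
Qd = 102 - 2*33 = 36
Qs = 17 + 1*33 = 50
Surplus = Qs - Qd = 50 - 36 = 14

14


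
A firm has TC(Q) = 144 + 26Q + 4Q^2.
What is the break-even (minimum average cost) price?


AC(Q) = 144/Q + 26 + 4Q
To minimize: dAC/dQ = -144/Q^2 + 4 = 0
Q^2 = 144/4 = 36
Q* = 6
Min AC = 144/6 + 26 + 4*6
Min AC = 24 + 26 + 24 = 74

74


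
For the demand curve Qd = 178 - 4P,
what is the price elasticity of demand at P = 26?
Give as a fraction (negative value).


dQ/dP = -4
At P = 26: Q = 178 - 4*26 = 74
E = (dQ/dP)(P/Q) = (-4)(26/74) = -52/37

-52/37


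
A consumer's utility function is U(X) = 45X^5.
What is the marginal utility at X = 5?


MU = dU/dX = 45*5*X^(5-1)
MU = 225*X^4
At X = 5:
MU = 225 * 5^4
MU = 225 * 625 = 140625

140625


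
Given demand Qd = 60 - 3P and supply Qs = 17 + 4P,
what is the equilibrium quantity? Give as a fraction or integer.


First find equilibrium price:
60 - 3P = 17 + 4P
P* = 43/7 = 43/7
Then substitute into demand:
Q* = 60 - 3 * 43/7 = 291/7

291/7


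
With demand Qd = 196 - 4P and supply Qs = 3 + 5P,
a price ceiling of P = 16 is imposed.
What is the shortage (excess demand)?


At P = 16:
Qd = 196 - 4*16 = 132
Qs = 3 + 5*16 = 83
Shortage = Qd - Qs = 132 - 83 = 49

49


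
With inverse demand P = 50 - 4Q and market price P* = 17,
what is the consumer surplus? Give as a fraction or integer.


Maximum willingness to pay (at Q=0): P_max = 50
Quantity demanded at P* = 17:
Q* = (50 - 17)/4 = 33/4
CS = (1/2) * Q* * (P_max - P*)
CS = (1/2) * 33/4 * (50 - 17)
CS = (1/2) * 33/4 * 33 = 1089/8

1089/8


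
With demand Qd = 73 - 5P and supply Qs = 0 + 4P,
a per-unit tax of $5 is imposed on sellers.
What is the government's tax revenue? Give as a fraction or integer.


With tax on sellers, new supply: Qs' = 0 + 4(P - 5)
= 4P - 20
New equilibrium quantity:
Q_new = 64/3
Tax revenue = tax * Q_new = 5 * 64/3 = 320/3

320/3


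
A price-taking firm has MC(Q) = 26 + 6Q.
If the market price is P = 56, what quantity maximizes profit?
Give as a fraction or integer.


In perfect competition, profit is maximized where P = MC.
56 = 26 + 6Q
30 = 6Q
Q* = 30/6 = 5

5


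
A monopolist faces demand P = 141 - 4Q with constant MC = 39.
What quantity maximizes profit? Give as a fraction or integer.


TR = P*Q = (141 - 4Q)Q = 141Q - 4Q^2
MR = dTR/dQ = 141 - 8Q
Set MR = MC:
141 - 8Q = 39
102 = 8Q
Q* = 102/8 = 51/4

51/4


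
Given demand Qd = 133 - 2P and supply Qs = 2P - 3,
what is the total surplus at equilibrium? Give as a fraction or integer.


Find equilibrium: 133 - 2P = 2P - 3
133 + 3 = 4P
P* = 136/4 = 34
Q* = 2*34 - 3 = 65
Inverse demand: P = 133/2 - Q/2, so P_max = 133/2
Inverse supply: P = 3/2 + Q/2, so P_min = 3/2
CS = (1/2) * 65 * (133/2 - 34) = 4225/4
PS = (1/2) * 65 * (34 - 3/2) = 4225/4
TS = CS + PS = 4225/4 + 4225/4 = 4225/2

4225/2


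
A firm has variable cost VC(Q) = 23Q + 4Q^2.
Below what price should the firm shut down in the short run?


AVC(Q) = VC(Q)/Q = 23 + 4Q
AVC is increasing in Q, so minimum AVC is at Q -> 0+.
Min AVC = 23
The firm should shut down if P < 23.

23
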